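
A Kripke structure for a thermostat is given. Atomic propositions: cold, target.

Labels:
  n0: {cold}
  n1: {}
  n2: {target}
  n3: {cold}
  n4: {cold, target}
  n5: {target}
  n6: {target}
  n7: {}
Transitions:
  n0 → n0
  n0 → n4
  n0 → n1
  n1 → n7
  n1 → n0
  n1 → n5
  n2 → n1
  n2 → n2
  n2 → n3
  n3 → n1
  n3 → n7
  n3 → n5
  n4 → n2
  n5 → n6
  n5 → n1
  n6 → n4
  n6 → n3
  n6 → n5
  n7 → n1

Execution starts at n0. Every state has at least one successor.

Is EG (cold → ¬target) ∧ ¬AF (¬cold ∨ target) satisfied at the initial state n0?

Yes

States satisfying cold → ¬target: {n0, n1, n2, n3, n5, n6, n7}.
States satisfying EG (cold → ¬target): {n0, n1, n2, n3, n5, n6, n7}.
States satisfying ¬cold ∨ target: {n1, n2, n4, n5, n6, n7}.
States satisfying AF (¬cold ∨ target): {n1, n2, n3, n4, n5, n6, n7}.
States satisfying ¬AF (¬cold ∨ target): {n0}.
States satisfying EG (cold → ¬target) ∧ ¬AF (¬cold ∨ target): {n0}.
n0 ∈ Sat(EG (cold → ¬target) ∧ ¬AF (¬cold ∨ target)).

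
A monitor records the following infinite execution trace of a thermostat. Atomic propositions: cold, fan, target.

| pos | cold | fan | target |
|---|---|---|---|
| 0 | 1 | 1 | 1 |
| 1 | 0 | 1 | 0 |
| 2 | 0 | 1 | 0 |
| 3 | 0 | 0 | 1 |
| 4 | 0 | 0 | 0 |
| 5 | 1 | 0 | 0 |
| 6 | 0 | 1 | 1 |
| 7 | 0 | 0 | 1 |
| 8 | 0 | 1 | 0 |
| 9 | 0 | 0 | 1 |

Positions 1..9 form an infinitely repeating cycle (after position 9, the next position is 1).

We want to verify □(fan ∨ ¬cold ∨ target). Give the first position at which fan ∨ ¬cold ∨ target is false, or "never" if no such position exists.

5

Check fan ∨ ¬cold ∨ target at each position in order: 0 ✓, 1 ✓, 2 ✓, 3 ✓, 4 ✓.
At position 5 the labels are {cold}, so fan ∨ ¬cold ∨ target is false there. This is the first violation.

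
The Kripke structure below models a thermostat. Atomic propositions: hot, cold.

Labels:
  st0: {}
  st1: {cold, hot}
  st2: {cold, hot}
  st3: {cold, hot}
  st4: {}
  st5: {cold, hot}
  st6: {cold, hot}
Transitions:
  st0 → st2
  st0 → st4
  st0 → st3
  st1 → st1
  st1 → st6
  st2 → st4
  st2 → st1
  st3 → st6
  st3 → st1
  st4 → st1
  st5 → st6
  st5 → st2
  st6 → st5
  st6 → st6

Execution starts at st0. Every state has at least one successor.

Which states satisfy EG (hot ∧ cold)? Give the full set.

{st1, st2, st3, st5, st6}

States satisfying hot ∧ cold: {st1, st2, st3, st5, st6}.
States satisfying EG (hot ∧ cold): {st1, st2, st3, st5, st6}.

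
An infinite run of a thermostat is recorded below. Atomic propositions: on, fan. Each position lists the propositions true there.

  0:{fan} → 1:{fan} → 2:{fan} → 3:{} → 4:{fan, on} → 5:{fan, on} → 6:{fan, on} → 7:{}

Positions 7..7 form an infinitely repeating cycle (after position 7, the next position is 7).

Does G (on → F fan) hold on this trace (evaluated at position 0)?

on → F fan holds at every position 0..7, and those are all positions ever visited, so G (on → F fan) holds.
Positions where on holds: 4, 5, 6.
Check F fan at each: 4→ok, 5→ok, 6→ok.

Holds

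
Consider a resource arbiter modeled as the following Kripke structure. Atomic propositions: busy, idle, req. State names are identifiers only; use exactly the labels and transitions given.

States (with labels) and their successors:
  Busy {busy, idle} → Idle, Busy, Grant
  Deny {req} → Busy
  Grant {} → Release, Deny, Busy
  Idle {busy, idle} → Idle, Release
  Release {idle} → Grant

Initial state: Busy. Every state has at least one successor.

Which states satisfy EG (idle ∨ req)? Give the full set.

States satisfying idle ∨ req: {Busy, Deny, Idle, Release}.
States satisfying EG (idle ∨ req): {Busy, Deny, Idle}.

{Busy, Deny, Idle}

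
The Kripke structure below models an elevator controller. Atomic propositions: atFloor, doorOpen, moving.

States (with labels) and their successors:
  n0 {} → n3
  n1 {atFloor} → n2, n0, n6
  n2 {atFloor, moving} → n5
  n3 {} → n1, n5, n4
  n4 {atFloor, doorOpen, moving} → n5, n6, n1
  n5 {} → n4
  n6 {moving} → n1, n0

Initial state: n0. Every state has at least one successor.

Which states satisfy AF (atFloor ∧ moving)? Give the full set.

States satisfying atFloor ∧ moving: {n2, n4}.
States satisfying AF (atFloor ∧ moving): {n2, n4, n5}.

{n2, n4, n5}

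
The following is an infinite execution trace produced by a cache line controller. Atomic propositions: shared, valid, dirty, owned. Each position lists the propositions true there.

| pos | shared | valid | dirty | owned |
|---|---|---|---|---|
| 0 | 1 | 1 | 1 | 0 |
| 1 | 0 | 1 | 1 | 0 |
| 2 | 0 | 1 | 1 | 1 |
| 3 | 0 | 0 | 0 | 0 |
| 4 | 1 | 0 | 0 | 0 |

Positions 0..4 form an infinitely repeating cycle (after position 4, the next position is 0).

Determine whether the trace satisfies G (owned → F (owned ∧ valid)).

owned → F (owned ∧ valid) holds at every position 0..4, and those are all positions ever visited, so G (owned → F (owned ∧ valid)) holds.
Positions where owned holds: 2.
Check F (owned ∧ valid) at each: 2→ok.

Holds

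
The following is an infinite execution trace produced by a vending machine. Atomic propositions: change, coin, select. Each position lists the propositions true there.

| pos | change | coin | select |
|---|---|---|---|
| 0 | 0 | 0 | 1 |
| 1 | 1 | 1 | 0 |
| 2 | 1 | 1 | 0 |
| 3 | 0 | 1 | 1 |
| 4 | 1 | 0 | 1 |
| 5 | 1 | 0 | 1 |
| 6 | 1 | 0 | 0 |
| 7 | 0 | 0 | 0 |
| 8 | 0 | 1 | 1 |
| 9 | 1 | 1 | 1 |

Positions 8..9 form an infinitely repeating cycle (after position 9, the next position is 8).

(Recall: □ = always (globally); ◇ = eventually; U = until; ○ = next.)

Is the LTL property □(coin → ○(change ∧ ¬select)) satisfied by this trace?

coin → ○(change ∧ ¬select) must hold at every position from 0 onward. It fails at position 2, so □(coin → ○(change ∧ ¬select)) is false.
Positions where coin holds: 1, 2, 3, 8, 9.
Check ○(change ∧ ¬select) at each: 1→ok, 2→fails, 3→fails, 8→fails, 9→fails.

No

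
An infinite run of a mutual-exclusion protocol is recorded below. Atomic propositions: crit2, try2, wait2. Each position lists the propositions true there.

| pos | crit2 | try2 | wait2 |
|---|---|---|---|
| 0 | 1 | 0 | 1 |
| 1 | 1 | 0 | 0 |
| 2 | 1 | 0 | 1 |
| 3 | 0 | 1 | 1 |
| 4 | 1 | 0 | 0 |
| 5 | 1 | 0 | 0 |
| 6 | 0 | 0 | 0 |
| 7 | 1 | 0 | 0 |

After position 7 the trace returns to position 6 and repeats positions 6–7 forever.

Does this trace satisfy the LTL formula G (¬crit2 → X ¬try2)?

¬crit2 → X ¬try2 holds at every position 0..7, and those are all positions ever visited, so G (¬crit2 → X ¬try2) holds.
Positions where ¬crit2 holds: 3, 6.
Check X ¬try2 at each: 3→ok, 6→ok.

Satisfied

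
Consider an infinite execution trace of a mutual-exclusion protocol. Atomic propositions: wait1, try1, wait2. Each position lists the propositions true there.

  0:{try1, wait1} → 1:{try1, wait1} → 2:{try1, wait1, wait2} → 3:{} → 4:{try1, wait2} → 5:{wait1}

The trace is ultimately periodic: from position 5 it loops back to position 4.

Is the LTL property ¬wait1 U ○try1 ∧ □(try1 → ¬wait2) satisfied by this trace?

Walking from position 0: ○try1 first holds at position 0, and ¬wait1 holds at every earlier position along the way, so ¬wait1 U ○try1 holds.
try1 → ¬wait2 must hold at every position from 0 onward. It fails at position 2, so □(try1 → ¬wait2) is false.
Positions where try1 holds: 0, 1, 2, 4.
Check ¬wait2 at each: 0→ok, 1→ok, 2→fails, 4→fails.
At position 0: ¬wait1 U ○try1 is true; □(try1 → ¬wait2) is false; so ¬wait1 U ○try1 ∧ □(try1 → ¬wait2) is false.

Does not hold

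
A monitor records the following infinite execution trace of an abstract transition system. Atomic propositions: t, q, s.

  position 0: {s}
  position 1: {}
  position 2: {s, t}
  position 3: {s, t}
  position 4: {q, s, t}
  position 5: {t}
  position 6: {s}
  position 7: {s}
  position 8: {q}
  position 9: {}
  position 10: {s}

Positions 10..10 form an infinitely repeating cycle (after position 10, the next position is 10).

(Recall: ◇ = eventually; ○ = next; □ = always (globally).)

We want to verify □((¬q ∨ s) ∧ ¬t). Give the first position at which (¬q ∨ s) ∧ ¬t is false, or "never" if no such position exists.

Check (¬q ∨ s) ∧ ¬t at each position in order: 0 ✓, 1 ✓.
At position 2 the labels are {s, t}, so (¬q ∨ s) ∧ ¬t is false there. This is the first violation.

2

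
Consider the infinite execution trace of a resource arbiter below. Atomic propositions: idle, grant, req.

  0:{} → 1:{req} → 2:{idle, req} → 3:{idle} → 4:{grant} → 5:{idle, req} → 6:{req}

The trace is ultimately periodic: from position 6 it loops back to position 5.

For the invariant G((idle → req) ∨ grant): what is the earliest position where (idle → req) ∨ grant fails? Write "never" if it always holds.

Check (idle → req) ∨ grant at each position in order: 0 ✓, 1 ✓, 2 ✓.
At position 3 the labels are {idle}, so (idle → req) ∨ grant is false there. This is the first violation.

3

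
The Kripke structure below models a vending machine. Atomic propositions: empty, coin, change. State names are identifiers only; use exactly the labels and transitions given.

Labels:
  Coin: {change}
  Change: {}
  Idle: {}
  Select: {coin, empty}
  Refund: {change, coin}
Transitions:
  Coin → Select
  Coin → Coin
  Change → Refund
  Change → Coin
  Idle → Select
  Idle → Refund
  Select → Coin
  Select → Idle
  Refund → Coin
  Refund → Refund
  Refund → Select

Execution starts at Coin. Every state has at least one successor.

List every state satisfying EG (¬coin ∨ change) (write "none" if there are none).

States satisfying ¬coin ∨ change: {Coin, Change, Idle, Refund}.
States satisfying EG (¬coin ∨ change): {Coin, Change, Idle, Refund}.

{Coin, Change, Idle, Refund}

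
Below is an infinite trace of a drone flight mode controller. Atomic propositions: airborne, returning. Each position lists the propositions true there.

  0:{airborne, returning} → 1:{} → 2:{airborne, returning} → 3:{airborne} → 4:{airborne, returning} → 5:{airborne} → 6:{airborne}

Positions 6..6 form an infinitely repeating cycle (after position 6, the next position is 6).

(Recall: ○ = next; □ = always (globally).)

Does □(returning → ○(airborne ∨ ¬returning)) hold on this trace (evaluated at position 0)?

Holds

returning → ○(airborne ∨ ¬returning) holds at every position 0..6, and those are all positions ever visited, so □(returning → ○(airborne ∨ ¬returning)) holds.
Positions where returning holds: 0, 2, 4.
Check ○(airborne ∨ ¬returning) at each: 0→ok, 2→ok, 4→ok.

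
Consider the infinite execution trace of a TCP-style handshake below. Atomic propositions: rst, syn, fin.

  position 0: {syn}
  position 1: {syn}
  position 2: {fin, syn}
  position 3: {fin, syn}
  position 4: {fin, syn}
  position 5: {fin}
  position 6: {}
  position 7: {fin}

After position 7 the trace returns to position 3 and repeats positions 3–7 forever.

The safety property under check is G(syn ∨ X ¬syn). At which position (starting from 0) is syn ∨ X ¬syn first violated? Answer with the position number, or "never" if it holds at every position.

Check syn ∨ X ¬syn at each position in order: 0 ✓, 1 ✓, 2 ✓, 3 ✓, 4 ✓, 5 ✓, 6 ✓.
At position 7 the labels are {fin} and the next position 3 has {fin, syn}, so syn ∨ X ¬syn is false there. This is the first violation.

7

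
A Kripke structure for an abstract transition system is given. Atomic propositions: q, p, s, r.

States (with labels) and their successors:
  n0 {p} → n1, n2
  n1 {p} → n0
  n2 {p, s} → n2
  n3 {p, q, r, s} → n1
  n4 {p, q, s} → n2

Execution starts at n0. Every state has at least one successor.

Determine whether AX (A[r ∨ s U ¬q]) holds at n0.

States satisfying A[r ∨ s U ¬q]: {n0, n1, n2, n3, n4}.
States satisfying AX (A[r ∨ s U ¬q]): {n0, n1, n2, n3, n4}.
n0 ∈ Sat(AX (A[r ∨ s U ¬q])).

Satisfied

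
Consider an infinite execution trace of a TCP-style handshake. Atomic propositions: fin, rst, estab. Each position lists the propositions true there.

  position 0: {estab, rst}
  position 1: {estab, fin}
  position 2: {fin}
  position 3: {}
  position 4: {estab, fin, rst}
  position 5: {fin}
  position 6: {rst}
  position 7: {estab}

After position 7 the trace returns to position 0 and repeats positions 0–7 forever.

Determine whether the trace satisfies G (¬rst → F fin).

¬rst → F fin holds at every position 0..7, and those are all positions ever visited, so G (¬rst → F fin) holds.
Positions where ¬rst holds: 1, 2, 3, 5, 7.
Check F fin at each: 1→ok, 2→ok, 3→ok, 5→ok, 7→ok.

Holds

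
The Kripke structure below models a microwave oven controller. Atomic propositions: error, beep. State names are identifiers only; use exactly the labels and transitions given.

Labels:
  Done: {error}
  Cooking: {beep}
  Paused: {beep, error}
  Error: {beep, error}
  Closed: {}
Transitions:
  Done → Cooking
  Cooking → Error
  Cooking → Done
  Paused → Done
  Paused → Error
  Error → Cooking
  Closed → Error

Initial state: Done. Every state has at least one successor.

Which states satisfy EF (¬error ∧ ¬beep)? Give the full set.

States satisfying ¬error ∧ ¬beep: {Closed}.
States satisfying EF (¬error ∧ ¬beep): {Closed}.

{Closed}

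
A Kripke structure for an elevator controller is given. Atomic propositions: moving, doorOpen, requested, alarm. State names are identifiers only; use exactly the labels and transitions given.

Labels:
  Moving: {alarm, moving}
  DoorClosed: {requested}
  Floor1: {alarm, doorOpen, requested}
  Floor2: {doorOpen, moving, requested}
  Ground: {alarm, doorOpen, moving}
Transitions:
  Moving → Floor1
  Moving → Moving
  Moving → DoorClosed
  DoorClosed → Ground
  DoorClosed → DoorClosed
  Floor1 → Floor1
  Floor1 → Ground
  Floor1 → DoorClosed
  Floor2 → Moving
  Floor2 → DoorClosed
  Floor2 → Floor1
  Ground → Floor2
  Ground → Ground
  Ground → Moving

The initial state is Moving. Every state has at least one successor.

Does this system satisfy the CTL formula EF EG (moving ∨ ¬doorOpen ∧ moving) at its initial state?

States satisfying EG (moving ∨ ¬doorOpen ∧ moving): {Moving, Floor2, Ground}.
States satisfying EF EG (moving ∨ ¬doorOpen ∧ moving): {Moving, DoorClosed, Floor1, Floor2, Ground}.
Some path from Moving reaches a state where EG (moving ∨ ¬doorOpen ∧ moving) holds.
Moving ∈ Sat(EF EG (moving ∨ ¬doorOpen ∧ moving)).

Yes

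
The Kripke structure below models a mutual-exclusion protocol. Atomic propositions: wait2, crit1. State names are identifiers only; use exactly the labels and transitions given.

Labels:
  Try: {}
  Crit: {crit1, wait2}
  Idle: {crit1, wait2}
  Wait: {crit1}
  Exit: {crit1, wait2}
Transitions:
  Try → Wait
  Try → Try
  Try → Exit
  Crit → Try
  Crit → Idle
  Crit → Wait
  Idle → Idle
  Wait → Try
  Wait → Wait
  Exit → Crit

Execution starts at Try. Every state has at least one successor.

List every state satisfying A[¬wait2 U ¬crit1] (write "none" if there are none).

States satisfying ¬wait2: {Try, Wait}.
States satisfying ¬crit1: {Try}.
States satisfying A[¬wait2 U ¬crit1]: {Try}.

{Try}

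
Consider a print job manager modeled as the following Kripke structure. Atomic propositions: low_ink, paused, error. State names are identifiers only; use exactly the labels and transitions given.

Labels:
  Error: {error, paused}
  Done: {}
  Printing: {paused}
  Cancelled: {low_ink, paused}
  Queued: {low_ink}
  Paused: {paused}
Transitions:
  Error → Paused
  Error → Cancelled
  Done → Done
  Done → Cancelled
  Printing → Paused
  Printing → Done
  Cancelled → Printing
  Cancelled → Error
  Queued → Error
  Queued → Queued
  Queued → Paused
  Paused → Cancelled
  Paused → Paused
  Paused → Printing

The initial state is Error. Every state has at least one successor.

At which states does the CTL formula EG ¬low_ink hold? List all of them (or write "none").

{Error, Done, Printing, Paused}

States satisfying ¬low_ink: {Error, Done, Printing, Paused}.
States satisfying EG ¬low_ink: {Error, Done, Printing, Paused}.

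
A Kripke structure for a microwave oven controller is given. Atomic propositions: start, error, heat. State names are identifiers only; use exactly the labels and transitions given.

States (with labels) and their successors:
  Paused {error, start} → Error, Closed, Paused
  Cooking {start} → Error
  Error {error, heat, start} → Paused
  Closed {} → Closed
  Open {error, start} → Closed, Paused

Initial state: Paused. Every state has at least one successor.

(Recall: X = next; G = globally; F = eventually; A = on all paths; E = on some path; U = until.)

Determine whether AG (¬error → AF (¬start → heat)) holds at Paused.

States satisfying ¬error → AF (¬start → heat): {Paused, Cooking, Error, Open}.
States satisfying AG (¬error → AF (¬start → heat)): ∅.
Closed is reachable from Paused and violates ¬error → AF (¬start → heat), so AG fails at Paused.
Paused ∉ Sat(AG (¬error → AF (¬start → heat))).

Does not hold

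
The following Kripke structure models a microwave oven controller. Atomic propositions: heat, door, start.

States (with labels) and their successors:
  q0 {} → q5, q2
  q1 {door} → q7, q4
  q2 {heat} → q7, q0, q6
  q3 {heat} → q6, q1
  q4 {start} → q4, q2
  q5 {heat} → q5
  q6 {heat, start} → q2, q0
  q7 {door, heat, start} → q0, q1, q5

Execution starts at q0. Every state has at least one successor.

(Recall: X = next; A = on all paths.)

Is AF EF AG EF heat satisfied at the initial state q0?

Yes

States satisfying EF AG EF heat: {q0, q1, q2, q3, q4, q5, q6, q7}.
States satisfying AF EF AG EF heat: {q0, q1, q2, q3, q4, q5, q6, q7}.
q0 ∈ Sat(AF EF AG EF heat).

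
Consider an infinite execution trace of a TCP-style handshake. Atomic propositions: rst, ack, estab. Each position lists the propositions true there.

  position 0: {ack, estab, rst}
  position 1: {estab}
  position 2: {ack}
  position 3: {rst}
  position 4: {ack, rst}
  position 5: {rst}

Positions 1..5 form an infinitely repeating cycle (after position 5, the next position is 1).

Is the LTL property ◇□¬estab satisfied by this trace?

□¬estab is false at every position 0..5, so it never becomes true and ◇□¬estab fails.

No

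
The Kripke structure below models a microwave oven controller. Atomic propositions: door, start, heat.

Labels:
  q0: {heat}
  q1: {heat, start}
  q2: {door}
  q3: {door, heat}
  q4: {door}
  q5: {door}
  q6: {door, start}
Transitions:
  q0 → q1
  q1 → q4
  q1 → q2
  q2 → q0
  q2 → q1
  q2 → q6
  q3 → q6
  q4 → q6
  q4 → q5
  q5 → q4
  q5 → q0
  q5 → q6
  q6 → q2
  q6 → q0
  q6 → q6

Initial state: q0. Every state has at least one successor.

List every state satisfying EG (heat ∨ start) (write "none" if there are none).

States satisfying heat ∨ start: {q0, q1, q3, q6}.
States satisfying EG (heat ∨ start): {q3, q6}.

{q3, q6}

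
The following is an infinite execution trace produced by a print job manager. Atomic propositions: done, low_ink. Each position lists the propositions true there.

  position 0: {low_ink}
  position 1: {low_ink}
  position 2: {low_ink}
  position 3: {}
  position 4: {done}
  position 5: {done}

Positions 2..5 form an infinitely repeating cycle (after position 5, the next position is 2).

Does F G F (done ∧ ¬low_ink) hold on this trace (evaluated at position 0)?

G F (done ∧ ¬low_ink) holds at position 0, which is reachable from 0, so F G F (done ∧ ¬low_ink) holds.

Satisfied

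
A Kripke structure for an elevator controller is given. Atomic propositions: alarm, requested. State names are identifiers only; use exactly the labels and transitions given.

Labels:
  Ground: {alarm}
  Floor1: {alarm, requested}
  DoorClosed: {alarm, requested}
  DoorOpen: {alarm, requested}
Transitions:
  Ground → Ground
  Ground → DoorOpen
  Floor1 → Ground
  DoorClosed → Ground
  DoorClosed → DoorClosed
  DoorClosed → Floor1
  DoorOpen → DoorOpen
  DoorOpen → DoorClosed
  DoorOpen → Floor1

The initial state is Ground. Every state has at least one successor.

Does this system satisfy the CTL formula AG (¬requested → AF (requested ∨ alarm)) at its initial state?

States satisfying ¬requested → AF (requested ∨ alarm): {Ground, Floor1, DoorClosed, DoorOpen}.
States satisfying AG (¬requested → AF (requested ∨ alarm)): {Ground, Floor1, DoorClosed, DoorOpen}.
Every state reachable from Ground satisfies ¬requested → AF (requested ∨ alarm).
Ground ∈ Sat(AG (¬requested → AF (requested ∨ alarm))).

Yes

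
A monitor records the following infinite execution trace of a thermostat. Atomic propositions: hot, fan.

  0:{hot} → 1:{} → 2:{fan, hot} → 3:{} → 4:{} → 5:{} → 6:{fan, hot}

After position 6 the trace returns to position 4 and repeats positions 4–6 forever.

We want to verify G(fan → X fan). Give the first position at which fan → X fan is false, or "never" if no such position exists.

Check fan → X fan at each position in order: 0 ✓, 1 ✓.
At position 2 the labels are {fan, hot} and the next position 3 has {}, so fan → X fan is false there. This is the first violation.

2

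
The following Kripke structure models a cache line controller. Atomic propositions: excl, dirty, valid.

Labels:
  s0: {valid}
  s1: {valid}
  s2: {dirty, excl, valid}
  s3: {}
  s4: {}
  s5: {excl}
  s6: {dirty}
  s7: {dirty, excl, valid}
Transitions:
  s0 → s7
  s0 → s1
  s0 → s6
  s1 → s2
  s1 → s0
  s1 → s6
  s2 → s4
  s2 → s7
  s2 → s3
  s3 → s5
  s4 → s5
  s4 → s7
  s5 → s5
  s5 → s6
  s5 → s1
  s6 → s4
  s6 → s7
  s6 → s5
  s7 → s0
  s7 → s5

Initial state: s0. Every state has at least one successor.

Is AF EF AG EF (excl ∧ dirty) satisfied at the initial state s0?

States satisfying EF AG EF (excl ∧ dirty): {s0, s1, s2, s3, s4, s5, s6, s7}.
States satisfying AF EF AG EF (excl ∧ dirty): {s0, s1, s2, s3, s4, s5, s6, s7}.
s0 ∈ Sat(AF EF AG EF (excl ∧ dirty)).

Yes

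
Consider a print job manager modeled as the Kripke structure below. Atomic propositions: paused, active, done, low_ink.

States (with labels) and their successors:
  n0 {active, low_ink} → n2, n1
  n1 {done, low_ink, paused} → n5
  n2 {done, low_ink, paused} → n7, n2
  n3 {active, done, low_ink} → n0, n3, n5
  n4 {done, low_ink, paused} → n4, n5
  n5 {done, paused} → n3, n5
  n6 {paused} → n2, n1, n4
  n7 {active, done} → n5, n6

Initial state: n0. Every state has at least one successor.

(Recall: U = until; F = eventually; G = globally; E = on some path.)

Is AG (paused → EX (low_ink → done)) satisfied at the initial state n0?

States satisfying paused → EX (low_ink → done): {n0, n1, n2, n3, n4, n5, n6, n7}.
States satisfying AG (paused → EX (low_ink → done)): {n0, n1, n2, n3, n4, n5, n6, n7}.
Every state reachable from n0 satisfies paused → EX (low_ink → done).
n0 ∈ Sat(AG (paused → EX (low_ink → done))).

Satisfied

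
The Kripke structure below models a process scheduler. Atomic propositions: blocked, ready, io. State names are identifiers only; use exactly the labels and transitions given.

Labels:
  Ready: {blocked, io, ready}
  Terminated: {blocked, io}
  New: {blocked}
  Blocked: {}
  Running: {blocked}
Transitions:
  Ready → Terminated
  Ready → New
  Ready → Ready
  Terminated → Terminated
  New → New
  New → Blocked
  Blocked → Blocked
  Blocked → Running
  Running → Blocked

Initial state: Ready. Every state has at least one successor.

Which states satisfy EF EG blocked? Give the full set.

{Ready, Terminated, New}

States satisfying EG blocked: {Ready, Terminated, New}.
States satisfying EF EG blocked: {Ready, Terminated, New}.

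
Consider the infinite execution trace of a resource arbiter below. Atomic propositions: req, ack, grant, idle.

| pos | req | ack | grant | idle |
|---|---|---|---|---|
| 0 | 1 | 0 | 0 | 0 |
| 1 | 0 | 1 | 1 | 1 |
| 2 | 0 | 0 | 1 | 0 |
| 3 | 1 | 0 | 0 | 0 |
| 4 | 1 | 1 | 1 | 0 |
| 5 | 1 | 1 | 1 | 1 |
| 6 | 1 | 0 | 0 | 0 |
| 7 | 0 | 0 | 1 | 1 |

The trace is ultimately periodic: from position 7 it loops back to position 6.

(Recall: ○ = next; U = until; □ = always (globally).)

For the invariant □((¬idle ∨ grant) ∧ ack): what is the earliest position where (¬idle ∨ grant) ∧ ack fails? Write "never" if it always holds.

At position 0 the labels are {req}, so (¬idle ∨ grant) ∧ ack is false there. This is the first violation.

0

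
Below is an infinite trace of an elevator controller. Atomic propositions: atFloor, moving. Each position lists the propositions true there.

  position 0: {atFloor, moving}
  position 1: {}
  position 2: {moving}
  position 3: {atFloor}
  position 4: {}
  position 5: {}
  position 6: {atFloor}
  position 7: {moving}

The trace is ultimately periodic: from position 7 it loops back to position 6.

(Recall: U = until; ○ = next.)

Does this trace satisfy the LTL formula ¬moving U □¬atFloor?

Walking from position 0: at position 0, □¬atFloor has not yet held and ¬moving fails, so ¬moving U □¬atFloor is false.

Violated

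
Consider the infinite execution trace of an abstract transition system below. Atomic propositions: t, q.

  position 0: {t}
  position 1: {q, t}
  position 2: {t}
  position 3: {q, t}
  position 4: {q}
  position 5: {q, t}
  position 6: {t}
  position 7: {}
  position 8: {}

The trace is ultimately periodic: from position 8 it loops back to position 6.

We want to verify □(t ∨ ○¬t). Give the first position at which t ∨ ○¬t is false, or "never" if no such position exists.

Check t ∨ ○¬t at each position in order: 0 ✓, 1 ✓, 2 ✓, 3 ✓.
At position 4 the labels are {q} and the next position 5 has {q, t}, so t ∨ ○¬t is false there. This is the first violation.

4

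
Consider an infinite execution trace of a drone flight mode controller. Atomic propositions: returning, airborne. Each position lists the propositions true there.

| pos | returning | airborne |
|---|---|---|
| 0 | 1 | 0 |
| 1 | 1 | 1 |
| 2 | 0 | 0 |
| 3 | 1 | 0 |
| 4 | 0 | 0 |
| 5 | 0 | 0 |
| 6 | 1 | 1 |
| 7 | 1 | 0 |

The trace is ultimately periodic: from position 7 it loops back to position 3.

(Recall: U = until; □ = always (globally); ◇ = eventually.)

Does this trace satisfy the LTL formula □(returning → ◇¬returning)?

returning → ◇¬returning holds at every position 0..7, and those are all positions ever visited, so □(returning → ◇¬returning) holds.
Positions where returning holds: 0, 1, 3, 6, 7.
Check ◇¬returning at each: 0→ok, 1→ok, 3→ok, 6→ok, 7→ok.

Satisfied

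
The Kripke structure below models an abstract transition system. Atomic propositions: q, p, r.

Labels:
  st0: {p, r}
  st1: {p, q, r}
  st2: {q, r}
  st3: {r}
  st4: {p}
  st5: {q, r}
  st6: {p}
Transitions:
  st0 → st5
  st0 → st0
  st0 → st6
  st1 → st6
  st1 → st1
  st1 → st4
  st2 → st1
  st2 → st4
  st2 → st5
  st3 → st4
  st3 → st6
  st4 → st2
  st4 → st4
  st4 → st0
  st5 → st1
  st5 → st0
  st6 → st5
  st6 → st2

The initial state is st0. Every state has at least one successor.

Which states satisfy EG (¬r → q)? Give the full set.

{st0, st1, st2, st5}

States satisfying ¬r → q: {st0, st1, st2, st3, st5}.
States satisfying EG (¬r → q): {st0, st1, st2, st5}.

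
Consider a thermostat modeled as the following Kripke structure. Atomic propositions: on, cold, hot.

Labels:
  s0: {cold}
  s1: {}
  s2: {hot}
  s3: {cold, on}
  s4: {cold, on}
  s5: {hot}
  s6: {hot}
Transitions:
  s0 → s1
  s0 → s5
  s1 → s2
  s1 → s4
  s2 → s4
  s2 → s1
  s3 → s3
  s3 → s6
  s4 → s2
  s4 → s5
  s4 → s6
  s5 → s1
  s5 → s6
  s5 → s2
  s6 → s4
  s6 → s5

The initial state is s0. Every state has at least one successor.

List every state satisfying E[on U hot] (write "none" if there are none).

States satisfying on: {s3, s4}.
States satisfying hot: {s2, s5, s6}.
States satisfying E[on U hot]: {s2, s3, s4, s5, s6}.

{s2, s3, s4, s5, s6}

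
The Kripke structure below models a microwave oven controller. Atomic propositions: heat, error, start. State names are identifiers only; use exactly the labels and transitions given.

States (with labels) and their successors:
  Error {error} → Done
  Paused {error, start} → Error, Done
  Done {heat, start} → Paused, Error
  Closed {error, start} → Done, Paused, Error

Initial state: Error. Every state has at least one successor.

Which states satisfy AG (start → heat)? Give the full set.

States satisfying start → heat: {Error, Done}.
States satisfying AG (start → heat): ∅.

none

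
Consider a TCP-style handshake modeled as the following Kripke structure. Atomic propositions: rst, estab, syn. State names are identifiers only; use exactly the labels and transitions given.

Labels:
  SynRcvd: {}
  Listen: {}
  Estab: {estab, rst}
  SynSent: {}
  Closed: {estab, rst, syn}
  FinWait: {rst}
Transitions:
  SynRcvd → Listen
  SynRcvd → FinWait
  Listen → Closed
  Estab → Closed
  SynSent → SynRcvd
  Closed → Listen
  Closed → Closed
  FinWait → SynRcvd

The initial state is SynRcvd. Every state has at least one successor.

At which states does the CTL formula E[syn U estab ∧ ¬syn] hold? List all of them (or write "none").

States satisfying syn: {Closed}.
States satisfying estab ∧ ¬syn: {Estab}.
States satisfying E[syn U estab ∧ ¬syn]: {Estab}.

{Estab}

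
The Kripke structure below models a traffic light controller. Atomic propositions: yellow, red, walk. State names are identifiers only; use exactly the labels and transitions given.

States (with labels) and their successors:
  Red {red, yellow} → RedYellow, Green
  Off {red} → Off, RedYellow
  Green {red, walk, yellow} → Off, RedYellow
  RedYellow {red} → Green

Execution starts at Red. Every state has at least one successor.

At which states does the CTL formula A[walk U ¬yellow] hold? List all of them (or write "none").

{Off, Green, RedYellow}

States satisfying walk: {Green}.
States satisfying ¬yellow: {Off, RedYellow}.
States satisfying A[walk U ¬yellow]: {Off, Green, RedYellow}.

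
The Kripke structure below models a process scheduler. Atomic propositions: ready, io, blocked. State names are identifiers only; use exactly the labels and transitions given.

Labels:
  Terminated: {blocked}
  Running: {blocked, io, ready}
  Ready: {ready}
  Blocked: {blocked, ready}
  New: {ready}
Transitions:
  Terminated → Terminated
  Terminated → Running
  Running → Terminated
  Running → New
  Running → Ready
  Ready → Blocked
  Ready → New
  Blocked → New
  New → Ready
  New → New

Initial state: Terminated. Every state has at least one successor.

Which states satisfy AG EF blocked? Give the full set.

{Terminated, Running, Ready, Blocked, New}

States satisfying EF blocked: {Terminated, Running, Ready, Blocked, New}.
States satisfying AG EF blocked: {Terminated, Running, Ready, Blocked, New}.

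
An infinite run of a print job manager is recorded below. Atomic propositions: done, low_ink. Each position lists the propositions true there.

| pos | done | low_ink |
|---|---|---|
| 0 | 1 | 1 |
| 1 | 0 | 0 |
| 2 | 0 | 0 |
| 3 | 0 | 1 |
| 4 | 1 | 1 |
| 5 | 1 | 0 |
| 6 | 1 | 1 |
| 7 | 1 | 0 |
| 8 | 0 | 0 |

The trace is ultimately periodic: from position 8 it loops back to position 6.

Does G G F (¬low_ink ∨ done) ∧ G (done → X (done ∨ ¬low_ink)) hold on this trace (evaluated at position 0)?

Satisfied

G F (¬low_ink ∨ done) holds at every position 0..8, and those are all positions ever visited, so G G F (¬low_ink ∨ done) holds.
done → X (done ∨ ¬low_ink) holds at every position 0..8, and those are all positions ever visited, so G (done → X (done ∨ ¬low_ink)) holds.
Positions where done holds: 0, 4, 5, 6, 7.
Check X (done ∨ ¬low_ink) at each: 0→ok, 4→ok, 5→ok, 6→ok, 7→ok.
At position 0: G G F (¬low_ink ∨ done) is true; G (done → X (done ∨ ¬low_ink)) is true; so G G F (¬low_ink ∨ done) ∧ G (done → X (done ∨ ¬low_ink)) is true.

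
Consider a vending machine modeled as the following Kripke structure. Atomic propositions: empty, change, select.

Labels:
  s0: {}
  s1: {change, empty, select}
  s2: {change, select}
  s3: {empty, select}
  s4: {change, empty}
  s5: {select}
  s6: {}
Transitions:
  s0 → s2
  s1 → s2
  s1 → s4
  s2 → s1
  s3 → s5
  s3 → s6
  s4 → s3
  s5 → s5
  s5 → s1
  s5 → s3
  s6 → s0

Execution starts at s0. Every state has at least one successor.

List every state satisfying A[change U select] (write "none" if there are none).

{s1, s2, s3, s4, s5}

States satisfying change: {s1, s2, s4}.
States satisfying select: {s1, s2, s3, s5}.
States satisfying A[change U select]: {s1, s2, s3, s4, s5}.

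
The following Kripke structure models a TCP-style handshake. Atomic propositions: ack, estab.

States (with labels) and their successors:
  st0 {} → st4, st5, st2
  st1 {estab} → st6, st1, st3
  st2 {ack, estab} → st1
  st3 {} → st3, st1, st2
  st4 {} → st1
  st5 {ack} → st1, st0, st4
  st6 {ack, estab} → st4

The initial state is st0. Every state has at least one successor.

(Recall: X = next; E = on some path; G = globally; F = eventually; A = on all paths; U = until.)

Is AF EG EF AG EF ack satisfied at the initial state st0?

States satisfying EG EF AG EF ack: {st0, st1, st2, st3, st4, st5, st6}.
States satisfying AF EG EF AG EF ack: {st0, st1, st2, st3, st4, st5, st6}.
st0 ∈ Sat(AF EG EF AG EF ack).

Holds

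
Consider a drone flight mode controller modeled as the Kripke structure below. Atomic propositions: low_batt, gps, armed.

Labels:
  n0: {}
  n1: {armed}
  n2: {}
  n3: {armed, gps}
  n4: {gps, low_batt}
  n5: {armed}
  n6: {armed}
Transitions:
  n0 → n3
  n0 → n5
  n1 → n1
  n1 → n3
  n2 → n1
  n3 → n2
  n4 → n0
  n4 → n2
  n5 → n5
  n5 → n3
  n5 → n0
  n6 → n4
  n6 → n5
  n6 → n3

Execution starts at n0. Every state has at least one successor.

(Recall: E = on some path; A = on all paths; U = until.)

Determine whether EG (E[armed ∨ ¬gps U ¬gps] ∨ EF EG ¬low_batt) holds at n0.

States satisfying E[armed ∨ ¬gps U ¬gps] ∨ EF EG ¬low_batt: {n0, n1, n2, n3, n4, n5, n6}.
States satisfying EG (E[armed ∨ ¬gps U ¬gps] ∨ EF EG ¬low_batt): {n0, n1, n2, n3, n4, n5, n6}.
n0 ∈ Sat(EG (E[armed ∨ ¬gps U ¬gps] ∨ EF EG ¬low_batt)).

Yes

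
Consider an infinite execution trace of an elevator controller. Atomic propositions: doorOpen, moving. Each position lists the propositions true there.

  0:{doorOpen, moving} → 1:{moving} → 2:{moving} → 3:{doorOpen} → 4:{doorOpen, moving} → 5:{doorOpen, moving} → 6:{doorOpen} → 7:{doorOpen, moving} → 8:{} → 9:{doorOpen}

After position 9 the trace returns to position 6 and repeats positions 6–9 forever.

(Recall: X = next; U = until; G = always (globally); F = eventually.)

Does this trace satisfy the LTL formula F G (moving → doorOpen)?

Yes

G (moving → doorOpen) holds at position 3, which is reachable from 0, so F G (moving → doorOpen) holds.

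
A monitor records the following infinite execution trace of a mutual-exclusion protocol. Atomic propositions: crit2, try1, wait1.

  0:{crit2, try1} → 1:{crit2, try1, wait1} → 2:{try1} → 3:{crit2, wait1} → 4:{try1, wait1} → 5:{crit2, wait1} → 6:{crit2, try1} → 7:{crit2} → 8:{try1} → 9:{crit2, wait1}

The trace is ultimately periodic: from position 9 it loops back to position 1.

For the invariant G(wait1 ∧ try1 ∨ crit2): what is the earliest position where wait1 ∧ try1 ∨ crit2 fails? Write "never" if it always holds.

Check wait1 ∧ try1 ∨ crit2 at each position in order: 0 ✓, 1 ✓.
At position 2 the labels are {try1}, so wait1 ∧ try1 ∨ crit2 is false there. This is the first violation.

2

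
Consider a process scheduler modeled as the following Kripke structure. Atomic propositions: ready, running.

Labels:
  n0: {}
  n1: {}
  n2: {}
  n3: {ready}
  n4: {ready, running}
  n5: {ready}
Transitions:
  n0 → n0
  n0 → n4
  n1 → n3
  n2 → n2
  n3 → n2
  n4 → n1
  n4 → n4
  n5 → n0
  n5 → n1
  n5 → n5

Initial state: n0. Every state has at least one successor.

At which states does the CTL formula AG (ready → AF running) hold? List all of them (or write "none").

States satisfying ready → AF running: {n0, n1, n2, n4}.
States satisfying AG (ready → AF running): {n2}.

{n2}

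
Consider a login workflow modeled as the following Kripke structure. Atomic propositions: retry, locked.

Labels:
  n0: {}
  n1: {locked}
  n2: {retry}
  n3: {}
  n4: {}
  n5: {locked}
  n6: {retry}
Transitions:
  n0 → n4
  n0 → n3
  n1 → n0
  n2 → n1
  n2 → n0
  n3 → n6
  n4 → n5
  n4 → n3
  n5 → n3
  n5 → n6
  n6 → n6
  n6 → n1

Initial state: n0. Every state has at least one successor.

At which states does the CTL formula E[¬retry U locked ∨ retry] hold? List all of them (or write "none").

{n0, n1, n2, n3, n4, n5, n6}

States satisfying ¬retry: {n0, n1, n3, n4, n5}.
States satisfying locked ∨ retry: {n1, n2, n5, n6}.
States satisfying E[¬retry U locked ∨ retry]: {n0, n1, n2, n3, n4, n5, n6}.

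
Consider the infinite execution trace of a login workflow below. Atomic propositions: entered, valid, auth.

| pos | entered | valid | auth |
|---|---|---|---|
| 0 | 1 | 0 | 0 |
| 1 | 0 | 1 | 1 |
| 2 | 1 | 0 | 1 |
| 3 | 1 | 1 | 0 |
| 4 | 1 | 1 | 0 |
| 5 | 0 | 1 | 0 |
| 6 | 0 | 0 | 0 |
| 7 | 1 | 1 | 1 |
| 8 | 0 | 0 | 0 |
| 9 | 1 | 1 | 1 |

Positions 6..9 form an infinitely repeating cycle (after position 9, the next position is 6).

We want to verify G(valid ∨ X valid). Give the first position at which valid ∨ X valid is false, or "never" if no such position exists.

valid ∨ X valid holds at every position 0..9, and those are all the positions the trace ever visits, so the invariant G(valid ∨ X valid) is never violated.

never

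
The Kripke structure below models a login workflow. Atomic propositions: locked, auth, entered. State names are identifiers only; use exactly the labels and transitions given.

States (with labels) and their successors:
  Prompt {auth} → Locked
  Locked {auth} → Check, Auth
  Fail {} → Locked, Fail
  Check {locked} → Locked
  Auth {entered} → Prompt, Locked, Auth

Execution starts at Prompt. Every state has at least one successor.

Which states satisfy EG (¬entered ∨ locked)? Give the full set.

{Prompt, Locked, Fail, Check}

States satisfying ¬entered ∨ locked: {Prompt, Locked, Fail, Check}.
States satisfying EG (¬entered ∨ locked): {Prompt, Locked, Fail, Check}.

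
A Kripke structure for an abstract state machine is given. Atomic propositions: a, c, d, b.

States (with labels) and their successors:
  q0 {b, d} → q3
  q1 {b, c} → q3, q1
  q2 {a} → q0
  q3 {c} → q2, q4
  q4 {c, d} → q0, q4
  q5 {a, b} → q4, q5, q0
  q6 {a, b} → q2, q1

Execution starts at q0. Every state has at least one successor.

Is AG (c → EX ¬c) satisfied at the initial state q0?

Holds

States satisfying c → EX ¬c: {q0, q2, q3, q4, q5, q6}.
States satisfying AG (c → EX ¬c): {q0, q2, q3, q4, q5}.
Every state reachable from q0 satisfies c → EX ¬c.
q0 ∈ Sat(AG (c → EX ¬c)).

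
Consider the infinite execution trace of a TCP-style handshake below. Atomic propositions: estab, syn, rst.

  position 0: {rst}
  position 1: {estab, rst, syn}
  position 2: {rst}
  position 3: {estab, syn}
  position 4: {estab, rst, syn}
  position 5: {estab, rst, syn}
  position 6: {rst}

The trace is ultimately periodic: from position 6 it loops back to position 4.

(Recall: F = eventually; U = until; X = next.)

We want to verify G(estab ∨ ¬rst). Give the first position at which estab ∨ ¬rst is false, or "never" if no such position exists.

0

At position 0 the labels are {rst}, so estab ∨ ¬rst is false there. This is the first violation.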